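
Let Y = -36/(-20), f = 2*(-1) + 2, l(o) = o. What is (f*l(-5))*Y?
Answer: 0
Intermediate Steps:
f = 0 (f = -2 + 2 = 0)
Y = 9/5 (Y = -36*(-1/20) = 9/5 ≈ 1.8000)
(f*l(-5))*Y = (0*(-5))*(9/5) = 0*(9/5) = 0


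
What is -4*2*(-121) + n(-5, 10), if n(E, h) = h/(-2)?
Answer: 963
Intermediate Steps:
n(E, h) = -h/2 (n(E, h) = h*(-1/2) = -h/2)
-4*2*(-121) + n(-5, 10) = -4*2*(-121) - 1/2*10 = -8*(-121) - 5 = 968 - 5 = 963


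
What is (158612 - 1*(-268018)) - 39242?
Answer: 387388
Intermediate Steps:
(158612 - 1*(-268018)) - 39242 = (158612 + 268018) - 39242 = 426630 - 39242 = 387388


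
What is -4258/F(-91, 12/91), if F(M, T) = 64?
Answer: -2129/32 ≈ -66.531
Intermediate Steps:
-4258/F(-91, 12/91) = -4258/64 = -4258*1/64 = -2129/32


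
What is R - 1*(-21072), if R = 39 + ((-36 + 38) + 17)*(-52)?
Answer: 20123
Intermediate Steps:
R = -949 (R = 39 + (2 + 17)*(-52) = 39 + 19*(-52) = 39 - 988 = -949)
R - 1*(-21072) = -949 - 1*(-21072) = -949 + 21072 = 20123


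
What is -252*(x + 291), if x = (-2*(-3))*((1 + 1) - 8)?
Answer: -64260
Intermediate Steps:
x = -36 (x = 6*(2 - 8) = 6*(-6) = -36)
-252*(x + 291) = -252*(-36 + 291) = -252*255 = -64260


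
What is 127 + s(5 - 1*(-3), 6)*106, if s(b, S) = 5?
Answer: 657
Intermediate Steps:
127 + s(5 - 1*(-3), 6)*106 = 127 + 5*106 = 127 + 530 = 657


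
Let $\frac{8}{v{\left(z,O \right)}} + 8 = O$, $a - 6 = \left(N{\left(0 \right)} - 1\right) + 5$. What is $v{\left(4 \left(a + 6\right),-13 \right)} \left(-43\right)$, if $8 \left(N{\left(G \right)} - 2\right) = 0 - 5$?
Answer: $\frac{344}{21} \approx 16.381$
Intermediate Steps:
$N{\left(G \right)} = \frac{11}{8}$ ($N{\left(G \right)} = 2 + \frac{0 - 5}{8} = 2 + \frac{1}{8} \left(-5\right) = 2 - \frac{5}{8} = \frac{11}{8}$)
$a = \frac{91}{8}$ ($a = 6 + \left(\left(\frac{11}{8} - 1\right) + 5\right) = 6 + \left(\frac{3}{8} + 5\right) = 6 + \frac{43}{8} = \frac{91}{8} \approx 11.375$)
$v{\left(z,O \right)} = \frac{8}{-8 + O}$
$v{\left(4 \left(a + 6\right),-13 \right)} \left(-43\right) = \frac{8}{-8 - 13} \left(-43\right) = \frac{8}{-21} \left(-43\right) = 8 \left(- \frac{1}{21}\right) \left(-43\right) = \left(- \frac{8}{21}\right) \left(-43\right) = \frac{344}{21}$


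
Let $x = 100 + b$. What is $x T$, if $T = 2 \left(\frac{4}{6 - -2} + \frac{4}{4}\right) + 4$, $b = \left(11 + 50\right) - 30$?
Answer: $917$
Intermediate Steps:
$b = 31$ ($b = 61 - 30 = 31$)
$T = 7$ ($T = 2 \left(\frac{4}{6 + 2} + 4 \cdot \frac{1}{4}\right) + 4 = 2 \left(\frac{4}{8} + 1\right) + 4 = 2 \left(4 \cdot \frac{1}{8} + 1\right) + 4 = 2 \left(\frac{1}{2} + 1\right) + 4 = 2 \cdot \frac{3}{2} + 4 = 3 + 4 = 7$)
$x = 131$ ($x = 100 + 31 = 131$)
$x T = 131 \cdot 7 = 917$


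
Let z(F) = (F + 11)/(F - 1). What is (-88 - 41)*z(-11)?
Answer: 0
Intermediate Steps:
z(F) = (11 + F)/(-1 + F)
(-88 - 41)*z(-11) = (-88 - 41)*((11 - 11)/(-1 - 11)) = -129*0/(-12) = -(-43)*0/4 = -129*0 = 0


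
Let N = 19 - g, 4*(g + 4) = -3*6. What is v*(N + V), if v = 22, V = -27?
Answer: 11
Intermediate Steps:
g = -17/2 (g = -4 + (-3*6)/4 = -4 + (1/4)*(-18) = -4 - 9/2 = -17/2 ≈ -8.5000)
N = 55/2 (N = 19 - 1*(-17/2) = 19 + 17/2 = 55/2 ≈ 27.500)
v*(N + V) = 22*(55/2 - 27) = 22*(1/2) = 11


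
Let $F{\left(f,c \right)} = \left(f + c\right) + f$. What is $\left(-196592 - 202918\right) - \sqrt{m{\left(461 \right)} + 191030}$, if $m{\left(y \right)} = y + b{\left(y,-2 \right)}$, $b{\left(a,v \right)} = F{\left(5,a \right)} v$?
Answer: $-399510 - \sqrt{190549} \approx -3.9995 \cdot 10^{5}$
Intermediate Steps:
$F{\left(f,c \right)} = c + 2 f$ ($F{\left(f,c \right)} = \left(c + f\right) + f = c + 2 f$)
$b{\left(a,v \right)} = v \left(10 + a\right)$ ($b{\left(a,v \right)} = \left(a + 2 \cdot 5\right) v = \left(a + 10\right) v = \left(10 + a\right) v = v \left(10 + a\right)$)
$m{\left(y \right)} = -20 - y$ ($m{\left(y \right)} = y - 2 \left(10 + y\right) = y - \left(20 + 2 y\right) = -20 - y$)
$\left(-196592 - 202918\right) - \sqrt{m{\left(461 \right)} + 191030} = \left(-196592 - 202918\right) - \sqrt{\left(-20 - 461\right) + 191030} = -399510 - \sqrt{\left(-20 - 461\right) + 191030} = -399510 - \sqrt{-481 + 191030} = -399510 - \sqrt{190549}$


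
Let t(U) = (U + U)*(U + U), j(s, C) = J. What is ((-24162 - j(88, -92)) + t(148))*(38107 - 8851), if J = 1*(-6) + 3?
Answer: 1856497992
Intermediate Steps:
J = -3 (J = -6 + 3 = -3)
j(s, C) = -3
t(U) = 4*U² (t(U) = (2*U)*(2*U) = 4*U²)
((-24162 - j(88, -92)) + t(148))*(38107 - 8851) = ((-24162 - 1*(-3)) + 4*148²)*(38107 - 8851) = ((-24162 + 3) + 4*21904)*29256 = (-24159 + 87616)*29256 = 63457*29256 = 1856497992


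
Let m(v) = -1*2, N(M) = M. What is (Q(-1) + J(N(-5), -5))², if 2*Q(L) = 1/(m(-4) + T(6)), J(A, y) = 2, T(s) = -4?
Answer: 529/144 ≈ 3.6736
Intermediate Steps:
m(v) = -2
Q(L) = -1/12 (Q(L) = 1/(2*(-2 - 4)) = (½)/(-6) = (½)*(-⅙) = -1/12)
(Q(-1) + J(N(-5), -5))² = (-1/12 + 2)² = (23/12)² = 529/144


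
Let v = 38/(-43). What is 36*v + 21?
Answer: -465/43 ≈ -10.814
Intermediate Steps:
v = -38/43 (v = 38*(-1/43) = -38/43 ≈ -0.88372)
36*v + 21 = 36*(-38/43) + 21 = -1368/43 + 21 = -465/43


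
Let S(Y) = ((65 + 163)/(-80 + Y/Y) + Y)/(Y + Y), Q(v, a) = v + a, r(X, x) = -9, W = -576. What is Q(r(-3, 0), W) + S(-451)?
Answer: -41650073/71258 ≈ -584.50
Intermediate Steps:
Q(v, a) = a + v
S(Y) = (-228/79 + Y)/(2*Y) (S(Y) = (228/(-80 + 1) + Y)/((2*Y)) = (228/(-79) + Y)*(1/(2*Y)) = (228*(-1/79) + Y)*(1/(2*Y)) = (-228/79 + Y)*(1/(2*Y)) = (-228/79 + Y)/(2*Y))
Q(r(-3, 0), W) + S(-451) = (-576 - 9) + (1/158)*(-228 + 79*(-451))/(-451) = -585 + (1/158)*(-1/451)*(-228 - 35629) = -585 + (1/158)*(-1/451)*(-35857) = -585 + 35857/71258 = -41650073/71258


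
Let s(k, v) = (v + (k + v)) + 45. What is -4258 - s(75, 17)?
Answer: -4412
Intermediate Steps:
s(k, v) = 45 + k + 2*v (s(k, v) = (k + 2*v) + 45 = 45 + k + 2*v)
-4258 - s(75, 17) = -4258 - (45 + 75 + 2*17) = -4258 - (45 + 75 + 34) = -4258 - 1*154 = -4258 - 154 = -4412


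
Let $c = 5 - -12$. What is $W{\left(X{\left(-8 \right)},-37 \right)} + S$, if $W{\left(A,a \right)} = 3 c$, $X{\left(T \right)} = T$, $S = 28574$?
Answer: $28625$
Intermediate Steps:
$c = 17$ ($c = 5 + 12 = 17$)
$W{\left(A,a \right)} = 51$ ($W{\left(A,a \right)} = 3 \cdot 17 = 51$)
$W{\left(X{\left(-8 \right)},-37 \right)} + S = 51 + 28574 = 28625$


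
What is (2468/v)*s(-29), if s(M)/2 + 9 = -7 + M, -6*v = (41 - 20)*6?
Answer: 74040/7 ≈ 10577.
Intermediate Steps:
v = -21 (v = -(41 - 20)*6/6 = -7*6/2 = -1/6*126 = -21)
s(M) = -32 + 2*M (s(M) = -18 + 2*(-7 + M) = -18 + (-14 + 2*M) = -32 + 2*M)
(2468/v)*s(-29) = (2468/(-21))*(-32 + 2*(-29)) = (2468*(-1/21))*(-32 - 58) = -2468/21*(-90) = 74040/7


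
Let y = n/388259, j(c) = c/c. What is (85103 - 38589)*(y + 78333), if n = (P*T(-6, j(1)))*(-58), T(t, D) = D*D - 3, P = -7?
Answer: 1414653140607590/388259 ≈ 3.6436e+9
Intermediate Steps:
j(c) = 1
T(t, D) = -3 + D**2 (T(t, D) = D**2 - 3 = -3 + D**2)
n = -812 (n = -7*(-3 + 1**2)*(-58) = -7*(-3 + 1)*(-58) = -7*(-2)*(-58) = 14*(-58) = -812)
y = -812/388259 ≈ -0.0020914
(85103 - 38589)*(y + 78333) = (85103 - 38589)*(-812/388259 + 78333) = 46514*(30413491435/388259) = 1414653140607590/388259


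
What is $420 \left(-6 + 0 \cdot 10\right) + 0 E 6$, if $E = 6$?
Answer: $-2520$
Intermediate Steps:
$420 \left(-6 + 0 \cdot 10\right) + 0 E 6 = 420 \left(-6 + 0 \cdot 10\right) + 0 \cdot 6 \cdot 6 = 420 \left(-6 + 0\right) + 0 \cdot 6 = 420 \left(-6\right) + 0 = -2520 + 0 = -2520$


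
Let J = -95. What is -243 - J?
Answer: -148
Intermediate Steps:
-243 - J = -243 - 1*(-95) = -243 + 95 = -148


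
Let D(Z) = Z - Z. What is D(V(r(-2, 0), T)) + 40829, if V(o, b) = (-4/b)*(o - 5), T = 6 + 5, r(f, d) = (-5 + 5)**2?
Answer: 40829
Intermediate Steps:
r(f, d) = 0 (r(f, d) = 0**2 = 0)
T = 11
V(o, b) = -4*(-5 + o)/b (V(o, b) = (-4/b)*(-5 + o) = -4*(-5 + o)/b)
D(Z) = 0
D(V(r(-2, 0), T)) + 40829 = 0 + 40829 = 40829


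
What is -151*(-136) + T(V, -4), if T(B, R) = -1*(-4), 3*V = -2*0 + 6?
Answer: 20540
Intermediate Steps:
V = 2 (V = (-2*0 + 6)/3 = (0 + 6)/3 = (⅓)*6 = 2)
T(B, R) = 4
-151*(-136) + T(V, -4) = -151*(-136) + 4 = 20536 + 4 = 20540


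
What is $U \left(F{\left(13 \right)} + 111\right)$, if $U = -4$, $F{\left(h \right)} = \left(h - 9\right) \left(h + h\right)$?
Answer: $-860$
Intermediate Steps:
$F{\left(h \right)} = 2 h \left(-9 + h\right)$ ($F{\left(h \right)} = \left(-9 + h\right) 2 h = 2 h \left(-9 + h\right)$)
$U \left(F{\left(13 \right)} + 111\right) = - 4 \left(2 \cdot 13 \left(-9 + 13\right) + 111\right) = - 4 \left(2 \cdot 13 \cdot 4 + 111\right) = - 4 \left(104 + 111\right) = \left(-4\right) 215 = -860$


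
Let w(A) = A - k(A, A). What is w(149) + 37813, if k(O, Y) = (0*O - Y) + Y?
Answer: 37962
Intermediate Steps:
k(O, Y) = 0 (k(O, Y) = (0 - Y) + Y = -Y + Y = 0)
w(A) = A (w(A) = A - 1*0 = A + 0 = A)
w(149) + 37813 = 149 + 37813 = 37962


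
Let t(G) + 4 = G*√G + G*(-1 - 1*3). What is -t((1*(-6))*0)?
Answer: 4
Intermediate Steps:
t(G) = -4 + G^(3/2) - 4*G (t(G) = -4 + (G*√G + G*(-1 - 1*3)) = -4 + (G^(3/2) + G*(-1 - 3)) = -4 + (G^(3/2) + G*(-4)) = -4 + (G^(3/2) - 4*G) = -4 + G^(3/2) - 4*G)
-t((1*(-6))*0) = -(-4 + ((1*(-6))*0)^(3/2) - 4*1*(-6)*0) = -(-4 + (-6*0)^(3/2) - (-24)*0) = -(-4 + 0^(3/2) - 4*0) = -(-4 + 0 + 0) = -1*(-4) = 4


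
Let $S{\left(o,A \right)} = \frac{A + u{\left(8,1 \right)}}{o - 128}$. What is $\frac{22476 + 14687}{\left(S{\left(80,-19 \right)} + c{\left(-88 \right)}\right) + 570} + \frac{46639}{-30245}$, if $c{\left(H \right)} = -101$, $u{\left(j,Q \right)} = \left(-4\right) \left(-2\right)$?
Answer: $\frac{52901306683}{681208135} \approx 77.658$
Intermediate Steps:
$u{\left(j,Q \right)} = 8$
$S{\left(o,A \right)} = \frac{8 + A}{-128 + o}$ ($S{\left(o,A \right)} = \frac{A + 8}{o - 128} = \frac{8 + A}{-128 + o}$)
$\frac{22476 + 14687}{\left(S{\left(80,-19 \right)} + c{\left(-88 \right)}\right) + 570} + \frac{46639}{-30245} = \frac{22476 + 14687}{\left(\frac{8 - 19}{-128 + 80} - 101\right) + 570} + \frac{46639}{-30245} = \frac{37163}{\left(\frac{1}{-48} \left(-11\right) - 101\right) + 570} + 46639 \left(- \frac{1}{30245}\right) = \frac{37163}{\left(\left(- \frac{1}{48}\right) \left(-11\right) - 101\right) + 570} - \frac{46639}{30245} = \frac{37163}{\left(\frac{11}{48} - 101\right) + 570} - \frac{46639}{30245} = \frac{37163}{- \frac{4837}{48} + 570} - \frac{46639}{30245} = \frac{37163}{\frac{22523}{48}} - \frac{46639}{30245} = 37163 \cdot \frac{48}{22523} - \frac{46639}{30245} = \frac{1783824}{22523} - \frac{46639}{30245} = \frac{52901306683}{681208135}$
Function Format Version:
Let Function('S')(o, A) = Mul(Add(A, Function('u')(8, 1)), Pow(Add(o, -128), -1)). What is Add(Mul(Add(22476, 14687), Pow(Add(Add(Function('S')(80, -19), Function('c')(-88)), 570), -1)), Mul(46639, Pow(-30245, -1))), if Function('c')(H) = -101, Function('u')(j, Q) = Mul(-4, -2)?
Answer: Rational(52901306683, 681208135) ≈ 77.658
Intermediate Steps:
Function('u')(j, Q) = 8
Function('S')(o, A) = Mul(Pow(Add(-128, o), -1), Add(8, A)) (Function('S')(o, A) = Mul(Add(A, 8), Pow(Add(o, -128), -1)) = Mul(Add(8, A), Pow(Add(-128, o), -1)) = Mul(Pow(Add(-128, o), -1), Add(8, A)))
Add(Mul(Add(22476, 14687), Pow(Add(Add(Function('S')(80, -19), Function('c')(-88)), 570), -1)), Mul(46639, Pow(-30245, -1))) = Add(Mul(Add(22476, 14687), Pow(Add(Add(Mul(Pow(Add(-128, 80), -1), Add(8, -19)), -101), 570), -1)), Mul(46639, Pow(-30245, -1))) = Add(Mul(37163, Pow(Add(Add(Mul(Pow(-48, -1), -11), -101), 570), -1)), Mul(46639, Rational(-1, 30245))) = Add(Mul(37163, Pow(Add(Add(Mul(Rational(-1, 48), -11), -101), 570), -1)), Rational(-46639, 30245)) = Add(Mul(37163, Pow(Add(Add(Rational(11, 48), -101), 570), -1)), Rational(-46639, 30245)) = Add(Mul(37163, Pow(Add(Rational(-4837, 48), 570), -1)), Rational(-46639, 30245)) = Add(Mul(37163, Pow(Rational(22523, 48), -1)), Rational(-46639, 30245)) = Add(Mul(37163, Rational(48, 22523)), Rational(-46639, 30245)) = Add(Rational(1783824, 22523), Rational(-46639, 30245)) = Rational(52901306683, 681208135)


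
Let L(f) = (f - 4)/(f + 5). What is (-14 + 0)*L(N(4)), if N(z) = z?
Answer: 0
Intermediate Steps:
L(f) = (-4 + f)/(5 + f)
(-14 + 0)*L(N(4)) = (-14 + 0)*((-4 + 4)/(5 + 4)) = -14*0/9 = -14*0 = 0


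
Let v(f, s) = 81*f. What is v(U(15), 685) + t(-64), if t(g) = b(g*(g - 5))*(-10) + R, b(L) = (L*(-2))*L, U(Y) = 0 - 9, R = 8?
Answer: 390020399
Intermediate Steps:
U(Y) = -9
b(L) = -2*L**2 (b(L) = (-2*L)*L = -2*L**2)
t(g) = 8 + 20*g**2*(-5 + g)**2 (t(g) = -2*g**2*(g - 5)**2*(-10) + 8 = -2*g**2*(-5 + g)**2*(-10) + 8 = 20*g**2*(-5 + g)**2 + 8 = 8 + 20*g**2*(-5 + g)**2)
v(U(15), 685) + t(-64) = 81*(-9) + (8 + 20*(-64)**2*(-5 - 64)**2) = -729 + (8 + 20*4096*(-69)**2) = -729 + (8 + 20*4096*4761) = -729 + (8 + 390021120) = -729 + 390021128 = 390020399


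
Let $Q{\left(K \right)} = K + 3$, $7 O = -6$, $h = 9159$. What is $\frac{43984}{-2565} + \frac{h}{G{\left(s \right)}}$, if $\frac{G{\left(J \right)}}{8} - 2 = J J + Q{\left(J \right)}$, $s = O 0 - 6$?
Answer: $\frac{2235463}{143640} \approx 15.563$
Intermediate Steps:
$O = - \frac{6}{7}$ ($O = \frac{1}{7} \left(-6\right) = - \frac{6}{7} \approx -0.85714$)
$s = -6$ ($s = \left(- \frac{6}{7}\right) 0 - 6 = 0 - 6 = -6$)
$Q{\left(K \right)} = 3 + K$
$G{\left(J \right)} = 40 + 8 J + 8 J^{2}$ ($G{\left(J \right)} = 16 + 8 \left(J J + \left(3 + J\right)\right) = 16 + 8 \left(J^{2} + \left(3 + J\right)\right) = 16 + 8 \left(3 + J + J^{2}\right) = 16 + \left(24 + 8 J + 8 J^{2}\right) = 40 + 8 J + 8 J^{2}$)
$\frac{43984}{-2565} + \frac{h}{G{\left(s \right)}} = \frac{43984}{-2565} + \frac{9159}{40 + 8 \left(-6\right) + 8 \left(-6\right)^{2}} = 43984 \left(- \frac{1}{2565}\right) + \frac{9159}{40 - 48 + 8 \cdot 36} = - \frac{43984}{2565} + \frac{9159}{40 - 48 + 288} = - \frac{43984}{2565} + \frac{9159}{280} = \frac{2235463}{143640}$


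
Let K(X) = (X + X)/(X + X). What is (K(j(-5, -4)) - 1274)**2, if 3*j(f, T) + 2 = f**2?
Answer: 1620529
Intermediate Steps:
j(f, T) = -2/3 + f**2/3
K(X) = 1 (K(X) = (2*X)/((2*X)) = (2*X)*(1/(2*X)) = 1)
(K(j(-5, -4)) - 1274)**2 = (1 - 1274)**2 = (-1273)**2 = 1620529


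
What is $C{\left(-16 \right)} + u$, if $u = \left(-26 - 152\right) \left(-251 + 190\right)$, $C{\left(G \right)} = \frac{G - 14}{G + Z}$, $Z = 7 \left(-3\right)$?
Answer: $\frac{401776}{37} \approx 10859.0$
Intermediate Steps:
$Z = -21$
$C{\left(G \right)} = \frac{-14 + G}{-21 + G}$ ($C{\left(G \right)} = \frac{G - 14}{G - 21} = \frac{-14 + G}{-21 + G}$)
$u = 10858$ ($u = \left(-178\right) \left(-61\right) = 10858$)
$C{\left(-16 \right)} + u = \frac{-14 - 16}{-21 - 16} + 10858 = \frac{1}{-37} \left(-30\right) + 10858 = \left(- \frac{1}{37}\right) \left(-30\right) + 10858 = \frac{30}{37} + 10858 = \frac{401776}{37}$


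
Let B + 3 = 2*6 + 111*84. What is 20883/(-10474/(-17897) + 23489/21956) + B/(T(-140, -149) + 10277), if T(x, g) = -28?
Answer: 68884818752285/5458996613 ≈ 12619.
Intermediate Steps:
B = 9333 (B = -3 + (2*6 + 111*84) = -3 + (12 + 9324) = -3 + 9336 = 9333)
20883/(-10474/(-17897) + 23489/21956) + B/(T(-140, -149) + 10277) = 20883/(-10474/(-17897) + 23489/21956) + 9333/(-28 + 10277) = 20883/(-10474*(-1/17897) + 23489*(1/21956)) + 9333/10249 = 20883/(10474/17897 + 23489/21956) + 9333*(1/10249) = 20883/(59122707/35722412) + 9333/10249 = 20883*(35722412/59122707) + 9333/10249 = 248663709932/19707569 + 9333/10249 = 68884818752285/5458996613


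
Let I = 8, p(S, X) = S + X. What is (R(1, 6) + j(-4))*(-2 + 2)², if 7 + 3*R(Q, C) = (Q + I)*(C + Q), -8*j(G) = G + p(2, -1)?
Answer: 0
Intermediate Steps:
j(G) = -⅛ - G/8 (j(G) = -(G + (2 - 1))/8 = -(G + 1)/8 = -(1 + G)/8 = -⅛ - G/8)
R(Q, C) = -7/3 + (8 + Q)*(C + Q)/3 (R(Q, C) = -7/3 + ((Q + 8)*(C + Q))/3 = -7/3 + ((8 + Q)*(C + Q))/3 = -7/3 + (8 + Q)*(C + Q)/3)
(R(1, 6) + j(-4))*(-2 + 2)² = ((-7/3 + (⅓)*1² + (8/3)*6 + (8/3)*1 + (⅓)*6*1) + (-⅛ - ⅛*(-4)))*(-2 + 2)² = ((-7/3 + (⅓)*1 + 16 + 8/3 + 2) + (-⅛ + ½))*0² = ((-7/3 + ⅓ + 16 + 8/3 + 2) + 3/8)*0 = (56/3 + 3/8)*0 = (457/24)*0 = 0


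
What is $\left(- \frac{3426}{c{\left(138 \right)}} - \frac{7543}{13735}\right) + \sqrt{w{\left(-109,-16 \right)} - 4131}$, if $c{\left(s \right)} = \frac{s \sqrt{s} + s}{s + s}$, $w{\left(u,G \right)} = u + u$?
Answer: $\frac{93078829}{1881695} - \frac{6852 \sqrt{138}}{137} + i \sqrt{4349} \approx -538.07 + 65.947 i$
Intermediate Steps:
$w{\left(u,G \right)} = 2 u$
$c{\left(s \right)} = \frac{s + s^{\frac{3}{2}}}{2 s}$ ($c{\left(s \right)} = \frac{s^{\frac{3}{2}} + s}{2 s} = \left(s + s^{\frac{3}{2}}\right) \frac{1}{2 s} = \frac{s + s^{\frac{3}{2}}}{2 s}$)
$\left(- \frac{3426}{c{\left(138 \right)}} - \frac{7543}{13735}\right) + \sqrt{w{\left(-109,-16 \right)} - 4131} = \left(- \frac{3426}{\frac{1}{2} + \frac{\sqrt{138}}{2}} - \frac{7543}{13735}\right) + \sqrt{2 \left(-109\right) - 4131} = \left(- \frac{3426}{\frac{1}{2} + \frac{\sqrt{138}}{2}} - \frac{7543}{13735}\right) + \sqrt{-218 - 4131} = \left(- \frac{3426}{\frac{1}{2} + \frac{\sqrt{138}}{2}} - \frac{7543}{13735}\right) + \sqrt{-4349} = \left(- \frac{7543}{13735} - \frac{3426}{\frac{1}{2} + \frac{\sqrt{138}}{2}}\right) + i \sqrt{4349} = - \frac{7543}{13735} - \frac{3426}{\frac{1}{2} + \frac{\sqrt{138}}{2}} + i \sqrt{4349}$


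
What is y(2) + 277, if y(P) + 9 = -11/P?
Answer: 525/2 ≈ 262.50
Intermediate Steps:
y(P) = -9 - 11/P
y(2) + 277 = (-9 - 11/2) + 277 = -29/2 + 277 = 525/2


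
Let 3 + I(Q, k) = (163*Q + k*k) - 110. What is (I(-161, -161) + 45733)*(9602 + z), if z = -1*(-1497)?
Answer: 502762502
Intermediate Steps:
z = 1497
I(Q, k) = -113 + k² + 163*Q (I(Q, k) = -3 + ((163*Q + k*k) - 110) = -3 + ((163*Q + k²) - 110) = -3 + ((k² + 163*Q) - 110) = -3 + (-110 + k² + 163*Q) = -113 + k² + 163*Q)
(I(-161, -161) + 45733)*(9602 + z) = ((-113 + (-161)² + 163*(-161)) + 45733)*(9602 + 1497) = ((-113 + 25921 - 26243) + 45733)*11099 = (-435 + 45733)*11099 = 45298*11099 = 502762502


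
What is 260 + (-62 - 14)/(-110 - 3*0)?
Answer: 14338/55 ≈ 260.69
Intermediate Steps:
260 + (-62 - 14)/(-110 - 3*0) = 260 - 76/(-110 + 0) = 260 - 76/(-110) = 260 - 76*(-1/110) = 260 + 38/55 = 14338/55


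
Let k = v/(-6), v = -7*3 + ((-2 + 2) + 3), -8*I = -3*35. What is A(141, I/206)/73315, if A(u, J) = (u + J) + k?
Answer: 237417/120823120 ≈ 0.0019650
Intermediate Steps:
I = 105/8 (I = -(-3)*35/8 = -⅛*(-105) = 105/8 ≈ 13.125)
v = -18 (v = -21 + (0 + 3) = -21 + 3 = -18)
k = 3 (k = -18/(-6) = -18*(-⅙) = 3)
A(u, J) = 3 + J + u (A(u, J) = (u + J) + 3 = (J + u) + 3 = 3 + J + u)
A(141, I/206)/73315 = (3 + (105/8)/206 + 141)/73315 = (3 + (105/8)*(1/206) + 141)*(1/73315) = (3 + 105/1648 + 141)*(1/73315) = (237417/1648)*(1/73315) = 237417/120823120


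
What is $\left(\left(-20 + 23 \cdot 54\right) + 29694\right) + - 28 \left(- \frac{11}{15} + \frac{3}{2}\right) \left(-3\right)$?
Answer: $\frac{154902}{5} \approx 30980.0$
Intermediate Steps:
$\left(\left(-20 + 23 \cdot 54\right) + 29694\right) + - 28 \left(- \frac{11}{15} + \frac{3}{2}\right) \left(-3\right) = \left(\left(-20 + 1242\right) + 29694\right) + - 28 \left(\left(-11\right) \frac{1}{15} + 3 \cdot \frac{1}{2}\right) \left(-3\right) = \left(1222 + 29694\right) + - 28 \left(- \frac{11}{15} + \frac{3}{2}\right) \left(-3\right) = 30916 + \left(-28\right) \frac{23}{30} \left(-3\right) = 30916 - - \frac{322}{5} = 30916 + \frac{322}{5} = \frac{154902}{5}$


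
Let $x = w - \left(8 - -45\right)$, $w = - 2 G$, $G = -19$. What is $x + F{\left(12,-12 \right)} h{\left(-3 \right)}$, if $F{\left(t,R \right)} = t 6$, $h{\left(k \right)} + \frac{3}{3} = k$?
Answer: $-303$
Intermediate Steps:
$h{\left(k \right)} = -1 + k$
$F{\left(t,R \right)} = 6 t$
$w = 38$ ($w = \left(-2\right) \left(-19\right) = 38$)
$x = -15$ ($x = 38 - \left(8 - -45\right) = 38 - 53 = -15$)
$x + F{\left(12,-12 \right)} h{\left(-3 \right)} = -15 + 6 \cdot 12 \left(-1 - 3\right) = -15 + 72 \left(-4\right) = -15 - 288 = -303$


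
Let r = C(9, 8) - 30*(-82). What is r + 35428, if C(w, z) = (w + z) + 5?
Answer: 37910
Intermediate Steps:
C(w, z) = 5 + w + z
r = 2482 (r = (5 + 9 + 8) - 30*(-82) = 22 + 2460 = 2482)
r + 35428 = 2482 + 35428 = 37910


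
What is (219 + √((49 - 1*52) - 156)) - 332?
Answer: -113 + I*√159 ≈ -113.0 + 12.61*I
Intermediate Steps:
(219 + √((49 - 1*52) - 156)) - 332 = (219 + √((49 - 52) - 156)) - 332 = (219 + √(-3 - 156)) - 332 = (219 + √(-159)) - 332 = (219 + I*√159) - 332 = -113 + I*√159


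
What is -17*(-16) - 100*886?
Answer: -88328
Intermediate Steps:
-17*(-16) - 100*886 = 272 - 88600 = -88328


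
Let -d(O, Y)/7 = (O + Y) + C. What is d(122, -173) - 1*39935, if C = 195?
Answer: -40943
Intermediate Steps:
d(O, Y) = -1365 - 7*O - 7*Y (d(O, Y) = -7*((O + Y) + 195) = -7*(195 + O + Y) = -1365 - 7*O - 7*Y)
d(122, -173) - 1*39935 = (-1365 - 7*122 - 7*(-173)) - 1*39935 = (-1365 - 854 + 1211) - 39935 = -1008 - 39935 = -40943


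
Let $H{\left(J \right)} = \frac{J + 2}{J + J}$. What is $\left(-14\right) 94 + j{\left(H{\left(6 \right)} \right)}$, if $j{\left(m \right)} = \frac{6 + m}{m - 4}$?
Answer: $-1318$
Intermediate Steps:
$H{\left(J \right)} = \frac{2 + J}{2 J}$
$j{\left(m \right)} = \frac{6 + m}{-4 + m}$
$\left(-14\right) 94 + j{\left(H{\left(6 \right)} \right)} = \left(-14\right) 94 + \frac{6 + \frac{2 + 6}{2 \cdot 6}}{-4 + \frac{2 + 6}{2 \cdot 6}} = -1316 + \frac{6 + \frac{1}{2} \cdot \frac{1}{6} \cdot 8}{-4 + \frac{1}{2} \cdot \frac{1}{6} \cdot 8} = -1316 + \frac{6 + \frac{2}{3}}{-4 + \frac{2}{3}} = -1316 + \frac{1}{- \frac{10}{3}} \cdot \frac{20}{3} = -1316 - 2 = -1318$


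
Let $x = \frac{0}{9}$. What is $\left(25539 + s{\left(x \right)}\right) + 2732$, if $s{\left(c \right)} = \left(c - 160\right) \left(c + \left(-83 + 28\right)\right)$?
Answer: $37071$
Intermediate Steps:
$x = 0$ ($x = 0 \cdot \frac{1}{9} = 0$)
$s{\left(c \right)} = \left(-160 + c\right) \left(-55 + c\right)$ ($s{\left(c \right)} = \left(-160 + c\right) \left(c - 55\right) = \left(-160 + c\right) \left(-55 + c\right)$)
$\left(25539 + s{\left(x \right)}\right) + 2732 = \left(25539 + \left(8800 + 0^{2} - 0\right)\right) + 2732 = \left(25539 + \left(8800 + 0 + 0\right)\right) + 2732 = \left(25539 + 8800\right) + 2732 = 34339 + 2732 = 37071$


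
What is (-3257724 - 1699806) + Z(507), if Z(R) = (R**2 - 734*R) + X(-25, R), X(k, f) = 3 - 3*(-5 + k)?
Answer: -5072526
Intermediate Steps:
X(k, f) = 18 - 3*k (X(k, f) = 3 - (-15 + 3*k) = 3 + (15 - 3*k) = 18 - 3*k)
Z(R) = 93 + R**2 - 734*R (Z(R) = (R**2 - 734*R) + (18 - 3*(-25)) = (R**2 - 734*R) + (18 + 75) = (R**2 - 734*R) + 93 = 93 + R**2 - 734*R)
(-3257724 - 1699806) + Z(507) = (-3257724 - 1699806) + (93 + 507**2 - 734*507) = -4957530 + (93 + 257049 - 372138) = -4957530 - 114996 = -5072526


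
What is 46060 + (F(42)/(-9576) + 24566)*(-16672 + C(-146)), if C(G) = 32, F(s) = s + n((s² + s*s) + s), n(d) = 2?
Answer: -489252327940/1197 ≈ -4.0873e+8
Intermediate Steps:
F(s) = 2 + s (F(s) = s + 2 = 2 + s)
46060 + (F(42)/(-9576) + 24566)*(-16672 + C(-146)) = 46060 + ((2 + 42)/(-9576) + 24566)*(-16672 + 32) = 46060 + (44*(-1/9576) + 24566)*(-16640) = 46060 + (-11/2394 + 24566)*(-16640) = 46060 + (58810993/2394)*(-16640) = 46060 - 489307461760/1197 = -489252327940/1197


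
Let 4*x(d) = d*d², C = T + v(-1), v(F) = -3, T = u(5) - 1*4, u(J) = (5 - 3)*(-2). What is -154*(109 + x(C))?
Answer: 68915/2 ≈ 34458.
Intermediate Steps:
u(J) = -4 (u(J) = 2*(-2) = -4)
T = -8 (T = -4 - 1*4 = -4 - 4 = -8)
C = -11 (C = -8 - 3 = -11)
x(d) = d³/4 (x(d) = (d*d²)/4 = d³/4)
-154*(109 + x(C)) = -154*(109 + (¼)*(-11)³) = -154*(109 + (¼)*(-1331)) = -154*(109 - 1331/4) = -154*(-895/4) = 68915/2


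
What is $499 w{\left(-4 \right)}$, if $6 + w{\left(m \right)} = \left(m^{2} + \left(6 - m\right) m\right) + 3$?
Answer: $-13473$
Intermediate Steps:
$w{\left(m \right)} = -3 + m^{2} + m \left(6 - m\right)$ ($w{\left(m \right)} = -6 + \left(\left(m^{2} + \left(6 - m\right) m\right) + 3\right) = -6 + \left(\left(m^{2} + m \left(6 - m\right)\right) + 3\right) = -6 + \left(3 + m^{2} + m \left(6 - m\right)\right) = -3 + m^{2} + m \left(6 - m\right)$)
$499 w{\left(-4 \right)} = 499 \left(-3 + 6 \left(-4\right)\right) = 499 \left(-3 - 24\right) = 499 \left(-27\right) = -13473$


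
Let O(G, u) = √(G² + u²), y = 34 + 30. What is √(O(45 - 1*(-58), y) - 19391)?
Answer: √(-19391 + √14705) ≈ 138.82*I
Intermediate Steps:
y = 64
√(O(45 - 1*(-58), y) - 19391) = √(√((45 - 1*(-58))² + 64²) - 19391) = √(√((45 + 58)² + 4096) - 19391) = √(√(103² + 4096) - 19391) = √(√(10609 + 4096) - 19391) = √(√14705 - 19391) = √(-19391 + √14705)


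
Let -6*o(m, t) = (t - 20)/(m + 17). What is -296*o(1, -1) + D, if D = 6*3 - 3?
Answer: -383/9 ≈ -42.556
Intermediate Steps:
o(m, t) = -(-20 + t)/(6*(17 + m)) (o(m, t) = -(t - 20)/(6*(m + 17)) = -(-20 + t)/(6*(17 + m)))
D = 15 (D = 18 - 3 = 15)
-296*o(1, -1) + D = -148*(20 - 1*(-1))/(3*(17 + 1)) + 15 = -148*(20 + 1)/(3*18) + 15 = -148*21/(3*18) + 15 = -296*7/36 + 15 = -518/9 + 15 = -383/9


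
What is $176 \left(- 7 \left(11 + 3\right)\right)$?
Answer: $-17248$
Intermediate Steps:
$176 \left(- 7 \left(11 + 3\right)\right) = 176 \left(\left(-7\right) 14\right) = 176 \left(-98\right) = -17248$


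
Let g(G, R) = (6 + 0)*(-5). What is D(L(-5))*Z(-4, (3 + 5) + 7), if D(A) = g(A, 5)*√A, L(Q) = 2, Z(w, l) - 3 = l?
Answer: -540*√2 ≈ -763.68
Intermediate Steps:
Z(w, l) = 3 + l
g(G, R) = -30 (g(G, R) = 6*(-5) = -30)
D(A) = -30*√A
D(L(-5))*Z(-4, (3 + 5) + 7) = (-30*√2)*(3 + ((3 + 5) + 7)) = (-30*√2)*(3 + (8 + 7)) = (-30*√2)*(3 + 15) = -30*√2*18 = -540*√2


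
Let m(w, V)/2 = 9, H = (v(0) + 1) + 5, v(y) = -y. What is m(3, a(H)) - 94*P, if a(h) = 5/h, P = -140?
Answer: 13178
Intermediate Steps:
H = 6 (H = (-1*0 + 1) + 5 = (0 + 1) + 5 = 1 + 5 = 6)
m(w, V) = 18 (m(w, V) = 2*9 = 18)
m(3, a(H)) - 94*P = 18 - 94*(-140) = 18 + 13160 = 13178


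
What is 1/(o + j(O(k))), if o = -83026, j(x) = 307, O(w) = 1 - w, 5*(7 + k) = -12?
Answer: -1/82719 ≈ -1.2089e-5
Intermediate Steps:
k = -47/5 (k = -7 + (1/5)*(-12) = -7 - 12/5 = -47/5 ≈ -9.4000)
1/(o + j(O(k))) = 1/(-83026 + 307) = 1/(-82719) = -1/82719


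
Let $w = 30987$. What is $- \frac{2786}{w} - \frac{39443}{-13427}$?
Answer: $\frac{1184812619}{416062449} \approx 2.8477$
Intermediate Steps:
$- \frac{2786}{w} - \frac{39443}{-13427} = - \frac{2786}{30987} - \frac{39443}{-13427} = \left(-2786\right) \frac{1}{30987} - - \frac{39443}{13427} = - \frac{2786}{30987} + \frac{39443}{13427} = \frac{1184812619}{416062449}$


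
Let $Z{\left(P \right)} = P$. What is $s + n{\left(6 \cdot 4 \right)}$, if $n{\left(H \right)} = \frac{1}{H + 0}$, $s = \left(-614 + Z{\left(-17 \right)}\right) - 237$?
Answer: $- \frac{20831}{24} \approx -867.96$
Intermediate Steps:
$s = -868$ ($s = \left(-614 - 17\right) - 237 = -631 - 237 = -868$)
$n{\left(H \right)} = \frac{1}{H}$
$s + n{\left(6 \cdot 4 \right)} = -868 + \frac{1}{6 \cdot 4} = -868 + \frac{1}{24} = - \frac{20831}{24}$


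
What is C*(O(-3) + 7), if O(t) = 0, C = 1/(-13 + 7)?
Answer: -7/6 ≈ -1.1667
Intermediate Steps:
C = -⅙ (C = 1/(-6) = -⅙ ≈ -0.16667)
C*(O(-3) + 7) = -(0 + 7)/6 = -⅙*7 = -7/6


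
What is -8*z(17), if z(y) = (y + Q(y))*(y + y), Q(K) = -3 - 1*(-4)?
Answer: -4896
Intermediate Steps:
Q(K) = 1 (Q(K) = -3 + 4 = 1)
z(y) = 2*y*(1 + y) (z(y) = (y + 1)*(y + y) = (1 + y)*(2*y) = 2*y*(1 + y))
-8*z(17) = -16*17*(1 + 17) = -16*17*18 = -8*612 = -4896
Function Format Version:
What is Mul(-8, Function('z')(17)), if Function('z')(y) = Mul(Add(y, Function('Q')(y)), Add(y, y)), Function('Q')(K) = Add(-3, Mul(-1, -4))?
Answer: -4896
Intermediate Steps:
Function('Q')(K) = 1 (Function('Q')(K) = Add(-3, 4) = 1)
Function('z')(y) = Mul(2, y, Add(1, y)) (Function('z')(y) = Mul(Add(y, 1), Add(y, y)) = Mul(Add(1, y), Mul(2, y)) = Mul(2, y, Add(1, y)))
Mul(-8, Function('z')(17)) = Mul(-8, Mul(2, 17, Add(1, 17))) = Mul(-8, Mul(2, 17, 18)) = Mul(-8, 612) = -4896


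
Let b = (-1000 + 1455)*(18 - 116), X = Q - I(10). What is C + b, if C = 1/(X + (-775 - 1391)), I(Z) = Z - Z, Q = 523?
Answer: -73261371/1643 ≈ -44590.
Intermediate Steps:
I(Z) = 0
X = 523 (X = 523 - 1*0 = 523 + 0 = 523)
b = -44590 (b = 455*(-98) = -44590)
C = -1/1643 (C = 1/(523 + (-775 - 1391)) = 1/(523 - 2166) = 1/(-1643) = -1/1643 ≈ -0.00060864)
C + b = -1/1643 - 44590 = -73261371/1643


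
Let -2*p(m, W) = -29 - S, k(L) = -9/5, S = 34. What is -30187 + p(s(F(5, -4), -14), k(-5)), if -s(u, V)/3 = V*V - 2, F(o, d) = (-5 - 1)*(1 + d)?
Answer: -60311/2 ≈ -30156.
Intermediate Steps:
k(L) = -9/5 (k(L) = -9*⅕ = -9/5)
F(o, d) = -6 - 6*d (F(o, d) = -6*(1 + d) = -6 - 6*d)
s(u, V) = 6 - 3*V² (s(u, V) = -3*(V*V - 2) = -3*(V² - 2) = -3*(-2 + V²) = 6 - 3*V²)
p(m, W) = 63/2 (p(m, W) = -(-29 - 1*34)/2 = -(-29 - 34)/2 = -½*(-63) = 63/2)
-30187 + p(s(F(5, -4), -14), k(-5)) = -30187 + 63/2 = -60311/2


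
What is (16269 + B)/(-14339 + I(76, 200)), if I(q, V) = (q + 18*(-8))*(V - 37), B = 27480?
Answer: -43749/25423 ≈ -1.7208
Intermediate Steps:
I(q, V) = (-144 + q)*(-37 + V) (I(q, V) = (q - 144)*(-37 + V) = (-144 + q)*(-37 + V))
(16269 + B)/(-14339 + I(76, 200)) = (16269 + 27480)/(-14339 + (5328 - 144*200 - 37*76 + 200*76)) = 43749/(-14339 + (5328 - 28800 - 2812 + 15200)) = 43749/(-14339 - 11084) = 43749/(-25423) = 43749*(-1/25423) = -43749/25423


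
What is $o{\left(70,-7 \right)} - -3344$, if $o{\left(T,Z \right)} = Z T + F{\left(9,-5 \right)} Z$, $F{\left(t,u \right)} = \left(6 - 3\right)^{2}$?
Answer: $2791$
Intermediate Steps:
$F{\left(t,u \right)} = 9$ ($F{\left(t,u \right)} = 3^{2} = 9$)
$o{\left(T,Z \right)} = 9 Z + T Z$ ($o{\left(T,Z \right)} = Z T + 9 Z = T Z + 9 Z = 9 Z + T Z$)
$o{\left(70,-7 \right)} - -3344 = - 7 \left(9 + 70\right) - -3344 = \left(-7\right) 79 + 3344 = -553 + 3344 = 2791$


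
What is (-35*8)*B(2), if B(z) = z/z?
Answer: -280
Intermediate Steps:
B(z) = 1
(-35*8)*B(2) = -35*8*1 = -280*1 = -280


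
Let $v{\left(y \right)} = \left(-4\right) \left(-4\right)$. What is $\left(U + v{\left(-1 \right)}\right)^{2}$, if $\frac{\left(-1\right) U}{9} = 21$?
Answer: $29929$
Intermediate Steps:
$v{\left(y \right)} = 16$
$U = -189$ ($U = \left(-9\right) 21 = -189$)
$\left(U + v{\left(-1 \right)}\right)^{2} = \left(-189 + 16\right)^{2} = \left(-173\right)^{2} = 29929$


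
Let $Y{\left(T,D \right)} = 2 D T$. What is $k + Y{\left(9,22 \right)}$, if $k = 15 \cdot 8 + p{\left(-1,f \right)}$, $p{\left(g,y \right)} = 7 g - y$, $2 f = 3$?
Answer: $\frac{1015}{2} \approx 507.5$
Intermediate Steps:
$f = \frac{3}{2}$ ($f = \frac{1}{2} \cdot 3 = \frac{3}{2} \approx 1.5$)
$Y{\left(T,D \right)} = 2 D T$
$p{\left(g,y \right)} = - y + 7 g$
$k = \frac{223}{2}$ ($k = 15 \cdot 8 + \left(\left(-1\right) \frac{3}{2} + 7 \left(-1\right)\right) = 120 - \frac{17}{2} = \frac{223}{2} \approx 111.5$)
$k + Y{\left(9,22 \right)} = \frac{223}{2} + 2 \cdot 22 \cdot 9 = \frac{223}{2} + 396 = \frac{1015}{2}$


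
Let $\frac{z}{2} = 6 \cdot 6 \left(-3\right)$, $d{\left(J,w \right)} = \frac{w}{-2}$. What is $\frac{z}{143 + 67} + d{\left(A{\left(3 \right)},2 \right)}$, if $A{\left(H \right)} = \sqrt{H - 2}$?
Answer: $- \frac{71}{35} \approx -2.0286$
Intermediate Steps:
$A{\left(H \right)} = \sqrt{-2 + H}$
$d{\left(J,w \right)} = - \frac{w}{2}$ ($d{\left(J,w \right)} = w \left(- \frac{1}{2}\right) = - \frac{w}{2}$)
$z = -216$ ($z = 2 \cdot 6 \cdot 6 \left(-3\right) = 2 \cdot 36 \left(-3\right) = 2 \left(-108\right) = -216$)
$\frac{z}{143 + 67} + d{\left(A{\left(3 \right)},2 \right)} = \frac{1}{143 + 67} \left(-216\right) - 1 = \frac{1}{210} \left(-216\right) - 1 = - \frac{36}{35} - 1 = - \frac{71}{35}$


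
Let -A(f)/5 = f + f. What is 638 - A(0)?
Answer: 638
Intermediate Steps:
A(f) = -10*f (A(f) = -5*(f + f) = -10*f)
638 - A(0) = 638 - (-10)*0 = 638 - 1*0 = 638 + 0 = 638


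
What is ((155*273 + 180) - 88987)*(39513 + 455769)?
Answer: -23026650744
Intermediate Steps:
((155*273 + 180) - 88987)*(39513 + 455769) = ((42315 + 180) - 88987)*495282 = (42495 - 88987)*495282 = -46492*495282 = -23026650744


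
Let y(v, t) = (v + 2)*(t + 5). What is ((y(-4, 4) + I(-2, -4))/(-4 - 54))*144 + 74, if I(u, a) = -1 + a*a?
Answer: 2362/29 ≈ 81.448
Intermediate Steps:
I(u, a) = -1 + a²
y(v, t) = (2 + v)*(5 + t)
((y(-4, 4) + I(-2, -4))/(-4 - 54))*144 + 74 = (((10 + 2*4 + 5*(-4) + 4*(-4)) + (-1 + (-4)²))/(-4 - 54))*144 + 74 = (((10 + 8 - 20 - 16) + (-1 + 16))/(-58))*144 + 74 = ((-18 + 15)*(-1/58))*144 + 74 = -3*(-1/58)*144 + 74 = (3/58)*144 + 74 = 216/29 + 74 = 2362/29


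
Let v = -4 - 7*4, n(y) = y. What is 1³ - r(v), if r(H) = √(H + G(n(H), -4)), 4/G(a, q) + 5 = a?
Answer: 1 - 6*I*√1221/37 ≈ 1.0 - 5.6664*I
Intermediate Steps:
G(a, q) = 4/(-5 + a)
v = -32 (v = -4 - 28 = -32)
r(H) = √(H + 4/(-5 + H))
1³ - r(v) = 1³ - √((4 - 32*(-5 - 32))/(-5 - 32)) = 1 - √((4 - 32*(-37))/(-37)) = 1 - √(-(4 + 1184)/37) = 1 - √(-1/37*1188) = 1 - √(-1188/37) = 1 - 6*I*√1221/37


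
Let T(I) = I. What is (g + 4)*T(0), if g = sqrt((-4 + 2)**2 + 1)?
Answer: 0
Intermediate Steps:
g = sqrt(5) (g = sqrt((-2)**2 + 1) = sqrt(4 + 1) = sqrt(5) ≈ 2.2361)
(g + 4)*T(0) = (sqrt(5) + 4)*0 = (4 + sqrt(5))*0 = 0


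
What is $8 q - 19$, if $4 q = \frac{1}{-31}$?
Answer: $- \frac{591}{31} \approx -19.065$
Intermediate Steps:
$q = - \frac{1}{124}$ ($q = \frac{1}{4 \left(-31\right)} = \frac{1}{4} \left(- \frac{1}{31}\right) = - \frac{1}{124} \approx -0.0080645$)
$8 q - 19 = 8 \left(- \frac{1}{124}\right) - 19 = - \frac{2}{31} - 19 = - \frac{591}{31}$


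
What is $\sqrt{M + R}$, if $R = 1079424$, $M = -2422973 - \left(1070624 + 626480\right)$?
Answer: $i \sqrt{3040653} \approx 1743.7 i$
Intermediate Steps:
$M = -4120077$ ($M = -2422973 - 1697104 = -4120077$)
$\sqrt{M + R} = \sqrt{-4120077 + 1079424} = \sqrt{-3040653} = i \sqrt{3040653}$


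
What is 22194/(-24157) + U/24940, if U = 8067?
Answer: -12367029/20775020 ≈ -0.59528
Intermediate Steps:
22194/(-24157) + U/24940 = 22194/(-24157) + 8067/24940 = 22194*(-1/24157) + 8067*(1/24940) = -22194/24157 + 8067/24940 = -12367029/20775020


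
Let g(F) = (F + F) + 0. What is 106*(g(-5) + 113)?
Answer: 10918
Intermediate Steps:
g(F) = 2*F (g(F) = 2*F + 0 = 2*F)
106*(g(-5) + 113) = 106*(2*(-5) + 113) = 106*(-10 + 113) = 106*103 = 10918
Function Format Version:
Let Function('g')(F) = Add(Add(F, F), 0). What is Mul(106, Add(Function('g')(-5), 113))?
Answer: 10918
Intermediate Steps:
Function('g')(F) = Mul(2, F) (Function('g')(F) = Add(Mul(2, F), 0) = Mul(2, F))
Mul(106, Add(Function('g')(-5), 113)) = Mul(106, Add(Mul(2, -5), 113)) = Mul(106, Add(-10, 113)) = Mul(106, 103) = 10918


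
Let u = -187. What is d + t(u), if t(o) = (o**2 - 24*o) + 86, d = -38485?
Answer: 1058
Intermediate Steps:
t(o) = 86 + o**2 - 24*o
d + t(u) = -38485 + (86 + (-187)**2 - 24*(-187)) = -38485 + (86 + 34969 + 4488) = -38485 + 39543 = 1058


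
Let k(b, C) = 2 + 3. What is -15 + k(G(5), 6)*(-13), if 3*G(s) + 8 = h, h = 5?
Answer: -80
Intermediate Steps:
G(s) = -1 (G(s) = -8/3 + (⅓)*5 = -8/3 + 5/3 = -1)
k(b, C) = 5
-15 + k(G(5), 6)*(-13) = -15 + 5*(-13) = -15 - 65 = -80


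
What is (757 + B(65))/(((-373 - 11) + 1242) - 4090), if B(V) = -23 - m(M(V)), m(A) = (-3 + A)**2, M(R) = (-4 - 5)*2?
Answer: -293/3232 ≈ -0.090656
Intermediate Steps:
M(R) = -18 (M(R) = -9*2 = -18)
B(V) = -464 (B(V) = -23 - (-3 - 18)**2 = -23 - 1*(-21)**2 = -23 - 1*441 = -23 - 441 = -464)
(757 + B(65))/(((-373 - 11) + 1242) - 4090) = (757 - 464)/(((-373 - 11) + 1242) - 4090) = 293/((-384 + 1242) - 4090) = 293/(858 - 4090) = 293/(-3232) = 293*(-1/3232) = -293/3232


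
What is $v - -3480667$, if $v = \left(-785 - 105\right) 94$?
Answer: $3397007$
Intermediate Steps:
$v = -83660$ ($v = \left(-890\right) 94 = -83660$)
$v - -3480667 = -83660 - -3480667 = -83660 + 3480667 = 3397007$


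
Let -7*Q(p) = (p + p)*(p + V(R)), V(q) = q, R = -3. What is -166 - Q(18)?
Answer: -622/7 ≈ -88.857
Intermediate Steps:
Q(p) = -2*p*(-3 + p)/7 (Q(p) = -(p + p)*(p - 3)/7 = -2*p*(-3 + p)/7)
-166 - Q(18) = -166 - 2*18*(3 - 1*18)/7 = -166 - 2*18*(3 - 18)/7 = -166 - 2*18*(-15)/7 = -166 - 1*(-540/7) = -166 + 540/7 = -622/7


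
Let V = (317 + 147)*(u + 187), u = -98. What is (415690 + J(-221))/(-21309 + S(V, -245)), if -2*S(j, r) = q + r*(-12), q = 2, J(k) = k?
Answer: -415469/22780 ≈ -18.238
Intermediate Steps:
V = 41296 (V = (317 + 147)*(-98 + 187) = 464*89 = 41296)
S(j, r) = -1 + 6*r (S(j, r) = -(2 + r*(-12))/2 = -(2 - 12*r)/2 = -1 + 6*r)
(415690 + J(-221))/(-21309 + S(V, -245)) = (415690 - 221)/(-21309 + (-1 + 6*(-245))) = 415469/(-21309 + (-1 - 1470)) = 415469/(-21309 - 1471) = 415469/(-22780) = 415469*(-1/22780) = -415469/22780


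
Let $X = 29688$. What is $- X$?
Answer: $-29688$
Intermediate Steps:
$- X = \left(-1\right) 29688 = -29688$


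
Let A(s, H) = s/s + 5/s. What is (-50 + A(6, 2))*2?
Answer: -289/3 ≈ -96.333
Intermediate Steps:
A(s, H) = 1 + 5/s
(-50 + A(6, 2))*2 = (-50 + (5 + 6)/6)*2 = (-50 + (1/6)*11)*2 = (-50 + 11/6)*2 = -289/6*2 = -289/3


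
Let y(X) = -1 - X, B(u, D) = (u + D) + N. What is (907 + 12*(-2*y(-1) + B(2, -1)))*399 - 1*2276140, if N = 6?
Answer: -1880731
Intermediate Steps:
B(u, D) = 6 + D + u (B(u, D) = (u + D) + 6 = (D + u) + 6 = 6 + D + u)
(907 + 12*(-2*y(-1) + B(2, -1)))*399 - 1*2276140 = (907 + 12*(-2*(-1 - 1*(-1)) + (6 - 1 + 2)))*399 - 1*2276140 = (907 + 12*(-2*(-1 + 1) + 7))*399 - 2276140 = (907 + 12*(-2*0 + 7))*399 - 2276140 = (907 + 12*(0 + 7))*399 - 2276140 = (907 + 12*7)*399 - 2276140 = (907 + 84)*399 - 2276140 = 991*399 - 2276140 = 395409 - 2276140 = -1880731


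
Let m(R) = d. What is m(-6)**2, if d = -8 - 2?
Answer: 100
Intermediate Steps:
d = -10
m(R) = -10
m(-6)**2 = (-10)**2 = 100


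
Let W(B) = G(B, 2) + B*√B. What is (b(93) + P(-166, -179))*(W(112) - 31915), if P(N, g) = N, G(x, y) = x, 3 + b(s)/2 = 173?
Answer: -5533722 + 77952*√7 ≈ -5.3275e+6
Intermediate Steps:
b(s) = 340 (b(s) = -6 + 2*173 = -6 + 346 = 340)
W(B) = B + B^(3/2) (W(B) = B + B*√B = B + B^(3/2))
(b(93) + P(-166, -179))*(W(112) - 31915) = (340 - 166)*((112 + 112^(3/2)) - 31915) = 174*((112 + 448*√7) - 31915) = 174*(-31803 + 448*√7) = -5533722 + 77952*√7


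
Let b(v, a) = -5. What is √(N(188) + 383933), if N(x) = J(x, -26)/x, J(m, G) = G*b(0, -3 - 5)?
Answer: √3392438098/94 ≈ 619.62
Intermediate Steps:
J(m, G) = -5*G (J(m, G) = G*(-5) = -5*G)
N(x) = 130/x (N(x) = (-5*(-26))/x = 130/x)
√(N(188) + 383933) = √(130/188 + 383933) = √(130*(1/188) + 383933) = √(65/94 + 383933) = √(36089767/94) = √3392438098/94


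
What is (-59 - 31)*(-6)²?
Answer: -3240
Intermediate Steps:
(-59 - 31)*(-6)² = -90*36 = -3240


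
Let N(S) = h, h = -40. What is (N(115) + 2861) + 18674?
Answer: 21495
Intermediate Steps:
N(S) = -40
(N(115) + 2861) + 18674 = (-40 + 2861) + 18674 = 2821 + 18674 = 21495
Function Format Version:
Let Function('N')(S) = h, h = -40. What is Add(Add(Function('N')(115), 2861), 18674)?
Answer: 21495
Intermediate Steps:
Function('N')(S) = -40
Add(Add(Function('N')(115), 2861), 18674) = Add(Add(-40, 2861), 18674) = Add(2821, 18674) = 21495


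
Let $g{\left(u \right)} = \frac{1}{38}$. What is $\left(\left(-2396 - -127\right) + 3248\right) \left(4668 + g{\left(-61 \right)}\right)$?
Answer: $\frac{173659915}{38} \approx 4.57 \cdot 10^{6}$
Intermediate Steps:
$g{\left(u \right)} = \frac{1}{38}$
$\left(\left(-2396 - -127\right) + 3248\right) \left(4668 + g{\left(-61 \right)}\right) = \left(\left(-2396 - -127\right) + 3248\right) \left(4668 + \frac{1}{38}\right) = \left(\left(-2396 + 127\right) + 3248\right) \frac{177385}{38} = \left(-2269 + 3248\right) \frac{177385}{38} = 979 \cdot \frac{177385}{38} = \frac{173659915}{38}$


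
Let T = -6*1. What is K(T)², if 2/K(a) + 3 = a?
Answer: 4/81 ≈ 0.049383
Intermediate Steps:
T = -6
K(a) = 2/(-3 + a)
K(T)² = (2/(-3 - 6))² = (2/(-9))² = (2*(-⅑))² = (-2/9)² = 4/81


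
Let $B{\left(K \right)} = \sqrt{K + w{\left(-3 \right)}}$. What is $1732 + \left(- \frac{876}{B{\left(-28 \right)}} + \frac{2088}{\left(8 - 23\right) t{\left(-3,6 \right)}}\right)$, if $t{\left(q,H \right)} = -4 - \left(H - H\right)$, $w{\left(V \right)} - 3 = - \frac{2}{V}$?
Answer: $\frac{8834}{5} + 12 i \sqrt{219} \approx 1766.8 + 177.58 i$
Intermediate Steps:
$w{\left(V \right)} = 3 - \frac{2}{V}$
$t{\left(q,H \right)} = -4$ ($t{\left(q,H \right)} = -4 - 0 = -4 + 0 = -4$)
$B{\left(K \right)} = \sqrt{\frac{11}{3} + K}$ ($B{\left(K \right)} = \sqrt{K + \left(3 - \frac{2}{-3}\right)} = \sqrt{K + \left(3 - - \frac{2}{3}\right)} = \sqrt{K + \left(3 + \frac{2}{3}\right)} = \sqrt{K + \frac{11}{3}} = \sqrt{\frac{11}{3} + K}$)
$1732 + \left(- \frac{876}{B{\left(-28 \right)}} + \frac{2088}{\left(8 - 23\right) t{\left(-3,6 \right)}}\right) = 1732 - \left(- 2088 \left(- \frac{1}{4 \left(8 - 23\right)}\right) + 876 \frac{3}{\sqrt{33 + 9 \left(-28\right)}}\right) = 1732 + \left(- \frac{876}{\frac{1}{3} \sqrt{33 - 252}} + \frac{2088}{\left(-15\right) \left(-4\right)}\right) = 1732 + \left(- \frac{876}{\frac{1}{3} \sqrt{-219}} + \frac{2088}{60}\right) = 1732 + \left(- \frac{876}{\frac{1}{3} i \sqrt{219}} + 2088 \cdot \frac{1}{60}\right) = 1732 + \left(- \frac{876}{\frac{1}{3} i \sqrt{219}} + \frac{174}{5}\right) = 1732 + \left(- 876 \left(- \frac{i \sqrt{219}}{73}\right) + \frac{174}{5}\right) = 1732 + \left(12 i \sqrt{219} + \frac{174}{5}\right) = 1732 + \left(\frac{174}{5} + 12 i \sqrt{219}\right) = \frac{8834}{5} + 12 i \sqrt{219}$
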